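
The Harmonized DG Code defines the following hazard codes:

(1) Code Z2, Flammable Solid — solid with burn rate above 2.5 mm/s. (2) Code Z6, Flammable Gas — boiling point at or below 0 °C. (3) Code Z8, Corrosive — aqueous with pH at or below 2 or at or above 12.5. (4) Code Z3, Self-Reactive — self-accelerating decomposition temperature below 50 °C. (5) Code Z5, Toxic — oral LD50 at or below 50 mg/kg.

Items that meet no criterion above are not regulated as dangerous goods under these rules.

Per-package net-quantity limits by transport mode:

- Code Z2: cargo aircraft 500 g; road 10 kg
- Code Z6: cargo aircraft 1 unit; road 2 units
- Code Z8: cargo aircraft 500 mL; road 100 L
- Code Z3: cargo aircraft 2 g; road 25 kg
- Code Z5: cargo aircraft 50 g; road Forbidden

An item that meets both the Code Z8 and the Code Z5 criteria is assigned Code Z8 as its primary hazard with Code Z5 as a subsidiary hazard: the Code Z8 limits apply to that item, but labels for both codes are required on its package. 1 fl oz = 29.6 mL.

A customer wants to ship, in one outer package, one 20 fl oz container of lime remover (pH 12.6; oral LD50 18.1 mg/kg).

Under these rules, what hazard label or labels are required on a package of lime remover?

Code Z5 and Z8

Lime remover: pH 12.6 ≥ 12.5 → Code Z8 (Corrosive).
Lime remover: oral LD50 18.1 mg/kg ≤ 50 mg/kg → Code Z5 (Toxic).
By the precedence rule Code Z8 is primary and Code Z5 is subsidiary, and that rule requires both labels on the package.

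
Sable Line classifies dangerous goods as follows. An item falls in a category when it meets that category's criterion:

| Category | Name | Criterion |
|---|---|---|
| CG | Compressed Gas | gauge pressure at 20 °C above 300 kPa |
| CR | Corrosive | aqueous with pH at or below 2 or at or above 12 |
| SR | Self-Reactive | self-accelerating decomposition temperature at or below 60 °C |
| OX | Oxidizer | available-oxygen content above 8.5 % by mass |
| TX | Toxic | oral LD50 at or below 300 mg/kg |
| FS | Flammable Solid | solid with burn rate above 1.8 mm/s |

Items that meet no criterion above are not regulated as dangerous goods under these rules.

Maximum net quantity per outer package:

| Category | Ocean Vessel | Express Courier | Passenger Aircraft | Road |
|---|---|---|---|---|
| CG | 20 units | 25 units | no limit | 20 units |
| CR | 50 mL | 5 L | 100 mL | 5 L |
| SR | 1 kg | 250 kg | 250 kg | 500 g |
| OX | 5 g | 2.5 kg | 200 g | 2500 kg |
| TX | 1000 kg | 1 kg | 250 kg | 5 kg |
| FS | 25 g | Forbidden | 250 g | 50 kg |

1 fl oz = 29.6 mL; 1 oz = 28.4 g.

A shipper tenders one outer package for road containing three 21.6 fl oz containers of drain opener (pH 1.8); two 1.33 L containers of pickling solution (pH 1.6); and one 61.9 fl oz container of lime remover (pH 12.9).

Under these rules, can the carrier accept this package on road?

No

With pH 1.8 (≤ 2), the drain opener falls in Category CR.
The pickling solution has pH 1.6, which is ≤ 2, so it is Category CR (Corrosive).
With pH 12.9 (≥ 12), the lime remover falls in Category CR.
Category CR net quantity: (three 21.6 fl oz containers = 1918.08 mL) + (two 1.33 L containers = 2.66 L) + (one 61.9 fl oz container = 1832.24 mL) = 6410.32 mL.
6410.32 mL > 5 L (road limit, Category CR) — over the limit.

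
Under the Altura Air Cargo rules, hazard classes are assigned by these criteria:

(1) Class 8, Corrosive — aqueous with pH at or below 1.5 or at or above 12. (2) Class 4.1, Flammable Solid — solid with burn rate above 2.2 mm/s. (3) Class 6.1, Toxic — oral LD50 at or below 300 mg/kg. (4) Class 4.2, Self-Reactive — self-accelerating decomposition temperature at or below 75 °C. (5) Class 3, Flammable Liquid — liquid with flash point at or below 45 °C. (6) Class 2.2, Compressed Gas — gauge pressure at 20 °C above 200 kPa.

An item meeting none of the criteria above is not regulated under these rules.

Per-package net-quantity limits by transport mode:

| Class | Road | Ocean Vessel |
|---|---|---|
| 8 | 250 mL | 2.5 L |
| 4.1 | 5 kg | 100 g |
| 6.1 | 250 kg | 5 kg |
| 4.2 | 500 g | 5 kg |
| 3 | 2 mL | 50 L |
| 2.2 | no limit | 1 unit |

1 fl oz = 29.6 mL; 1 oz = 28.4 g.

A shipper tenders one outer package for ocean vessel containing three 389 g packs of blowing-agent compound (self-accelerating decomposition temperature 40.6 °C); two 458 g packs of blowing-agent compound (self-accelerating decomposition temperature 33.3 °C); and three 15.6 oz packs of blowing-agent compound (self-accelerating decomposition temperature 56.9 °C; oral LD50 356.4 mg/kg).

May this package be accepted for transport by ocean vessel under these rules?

Blowing-agent compound: self-accelerating decomposition temperature 40.6 °C ≤ 75 °C → Class 4.2 (Self-Reactive).
Self-accelerating decomposition temperature 33.3 °C meets the Class 4.2 criterion (Self-Reactive), so the blowing-agent compound is Class 4.2.
The blowing-agent compound has self-accelerating decomposition temperature 56.9 °C, which is ≤ 75 °C, so it is Class 4.2 (Self-Reactive).
Class 4.2 net quantity: (three 389 g packs = 1.167 kg) + (two 458 g packs = 916 g) + (three 15.6 oz packs = 1329.12 g) = 3412.12 g.
3412.12 g is within the ocean vessel limit of 5 kg for Class 4.2.

Yes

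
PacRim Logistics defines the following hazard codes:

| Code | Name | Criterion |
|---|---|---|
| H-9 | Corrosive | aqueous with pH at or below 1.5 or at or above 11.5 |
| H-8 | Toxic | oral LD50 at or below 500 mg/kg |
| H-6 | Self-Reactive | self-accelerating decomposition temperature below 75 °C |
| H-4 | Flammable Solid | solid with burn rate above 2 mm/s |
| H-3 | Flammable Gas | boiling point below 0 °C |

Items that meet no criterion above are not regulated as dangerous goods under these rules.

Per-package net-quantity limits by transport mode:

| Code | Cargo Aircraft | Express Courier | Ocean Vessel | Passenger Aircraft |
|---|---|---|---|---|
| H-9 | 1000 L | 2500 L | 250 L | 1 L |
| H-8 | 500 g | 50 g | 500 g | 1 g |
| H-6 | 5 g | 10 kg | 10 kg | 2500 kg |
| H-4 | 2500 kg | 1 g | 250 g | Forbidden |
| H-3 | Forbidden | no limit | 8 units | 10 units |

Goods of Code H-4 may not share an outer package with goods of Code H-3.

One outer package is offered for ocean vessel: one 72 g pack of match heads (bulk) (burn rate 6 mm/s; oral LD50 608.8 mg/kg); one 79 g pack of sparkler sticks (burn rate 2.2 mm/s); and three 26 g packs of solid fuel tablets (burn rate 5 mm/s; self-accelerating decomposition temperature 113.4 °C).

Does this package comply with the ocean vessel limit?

Yes

Match heads (bulk): burn rate 6 mm/s > 2 mm/s → Code H-4 (Flammable Solid).
Burn rate 2.2 mm/s meets the Code H-4 criterion (Flammable Solid), so the sparkler sticks are Code H-4.
With burn rate 5 mm/s (> 2 mm/s), the solid fuel tablets fall in Code H-4.
Total Code H-4: 72 g + 79 g + (three 26 g packs = 78 g) = 229 g.
229 g is within the ocean vessel limit of 250 g for Code H-4.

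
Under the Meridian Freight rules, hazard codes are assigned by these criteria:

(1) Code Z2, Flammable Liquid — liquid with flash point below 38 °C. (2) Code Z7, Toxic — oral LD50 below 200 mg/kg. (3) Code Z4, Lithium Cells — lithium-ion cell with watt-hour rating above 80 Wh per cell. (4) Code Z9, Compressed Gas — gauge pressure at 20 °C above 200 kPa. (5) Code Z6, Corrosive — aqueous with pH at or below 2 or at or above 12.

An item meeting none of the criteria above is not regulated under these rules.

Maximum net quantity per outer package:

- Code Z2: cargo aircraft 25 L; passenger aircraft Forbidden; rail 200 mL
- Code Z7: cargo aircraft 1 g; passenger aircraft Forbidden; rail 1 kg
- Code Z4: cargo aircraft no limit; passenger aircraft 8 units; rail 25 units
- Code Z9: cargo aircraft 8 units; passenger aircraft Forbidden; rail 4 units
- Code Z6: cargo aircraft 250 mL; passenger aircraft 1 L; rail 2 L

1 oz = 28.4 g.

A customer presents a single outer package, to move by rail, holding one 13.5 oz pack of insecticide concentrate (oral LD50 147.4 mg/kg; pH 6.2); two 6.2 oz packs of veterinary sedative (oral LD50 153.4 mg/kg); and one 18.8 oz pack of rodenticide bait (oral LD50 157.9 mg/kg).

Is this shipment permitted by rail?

No

With oral LD50 147.4 mg/kg (< 200 mg/kg), the insecticide concentrate falls in Code Z7.
Veterinary sedative: oral LD50 153.4 mg/kg < 200 mg/kg → Code Z7 (Toxic).
The rodenticide bait has oral LD50 157.9 mg/kg, which is < 200 mg/kg, so it is Code Z7 (Toxic).
Total Code Z7: (one 13.5 oz pack = 383.4 g) + (two 6.2 oz packs = 352.16 g) + (one 18.8 oz pack = 533.92 g) = 1269.48 g.
1269.48 g > 1 kg (rail limit, Code Z7) — over the limit.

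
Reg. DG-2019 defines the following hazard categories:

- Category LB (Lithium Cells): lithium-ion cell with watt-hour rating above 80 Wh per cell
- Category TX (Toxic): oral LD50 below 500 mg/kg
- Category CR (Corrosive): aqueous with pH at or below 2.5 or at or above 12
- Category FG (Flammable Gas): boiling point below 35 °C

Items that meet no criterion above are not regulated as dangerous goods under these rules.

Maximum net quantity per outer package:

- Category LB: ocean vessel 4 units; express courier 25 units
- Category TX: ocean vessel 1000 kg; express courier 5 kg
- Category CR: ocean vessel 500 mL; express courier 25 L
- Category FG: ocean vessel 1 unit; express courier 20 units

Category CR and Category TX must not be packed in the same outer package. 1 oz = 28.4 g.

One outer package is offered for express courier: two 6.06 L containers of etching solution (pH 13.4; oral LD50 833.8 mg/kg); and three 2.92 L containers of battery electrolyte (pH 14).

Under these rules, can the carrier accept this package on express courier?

Yes

With pH 13.4 (≥ 12), the etching solution falls in Category CR.
With pH 14 (≥ 12), the battery electrolyte falls in Category CR.
Category CR net quantity: (two 6.06 L containers = 12.12 L) + (three 2.92 L containers = 8.76 L) = 20.88 L.
20.88 L is within the express courier limit of 25 L for Category CR.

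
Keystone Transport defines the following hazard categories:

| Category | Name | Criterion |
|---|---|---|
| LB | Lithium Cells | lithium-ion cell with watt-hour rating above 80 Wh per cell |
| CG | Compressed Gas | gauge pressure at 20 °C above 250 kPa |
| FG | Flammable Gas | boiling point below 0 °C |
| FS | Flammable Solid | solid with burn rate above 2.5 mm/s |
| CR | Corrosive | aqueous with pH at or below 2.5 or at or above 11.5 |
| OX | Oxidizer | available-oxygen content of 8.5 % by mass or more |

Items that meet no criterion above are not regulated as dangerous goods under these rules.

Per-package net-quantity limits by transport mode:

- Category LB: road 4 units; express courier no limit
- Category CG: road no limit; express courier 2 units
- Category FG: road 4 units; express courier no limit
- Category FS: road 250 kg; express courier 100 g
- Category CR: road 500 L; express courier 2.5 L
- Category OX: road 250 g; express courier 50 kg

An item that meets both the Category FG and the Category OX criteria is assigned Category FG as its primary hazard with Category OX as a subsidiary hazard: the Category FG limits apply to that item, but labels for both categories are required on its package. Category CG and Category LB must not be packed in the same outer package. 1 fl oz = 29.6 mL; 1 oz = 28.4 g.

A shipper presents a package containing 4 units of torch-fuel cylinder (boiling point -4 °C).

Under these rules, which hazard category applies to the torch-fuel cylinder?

Category FG

With boiling point -4 °C (< 0 °C), the torch-fuel cylinder falls in Category FG.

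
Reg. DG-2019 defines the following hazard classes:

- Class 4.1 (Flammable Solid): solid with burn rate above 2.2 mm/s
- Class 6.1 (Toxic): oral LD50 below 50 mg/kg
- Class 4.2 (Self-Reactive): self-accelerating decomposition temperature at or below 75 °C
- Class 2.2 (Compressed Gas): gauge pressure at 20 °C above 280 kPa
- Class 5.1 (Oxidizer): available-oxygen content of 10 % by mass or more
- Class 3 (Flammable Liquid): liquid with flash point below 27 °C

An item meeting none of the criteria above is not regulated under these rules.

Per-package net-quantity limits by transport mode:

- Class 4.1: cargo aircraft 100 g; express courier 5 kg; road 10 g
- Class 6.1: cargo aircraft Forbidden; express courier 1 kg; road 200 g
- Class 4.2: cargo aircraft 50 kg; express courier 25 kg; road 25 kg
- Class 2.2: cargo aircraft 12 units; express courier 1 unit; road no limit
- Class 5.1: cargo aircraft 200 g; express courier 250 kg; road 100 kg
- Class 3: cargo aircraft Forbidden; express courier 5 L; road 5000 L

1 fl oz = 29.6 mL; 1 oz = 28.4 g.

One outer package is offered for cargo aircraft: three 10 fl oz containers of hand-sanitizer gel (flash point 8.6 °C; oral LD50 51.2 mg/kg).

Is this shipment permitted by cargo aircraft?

Hand-sanitizer gel: flash point 8.6 °C < 27 °C → Class 3 (Flammable Liquid).
Class 3 quantity: three 10 fl oz containers = 888 mL.
By cargo aircraft, Class 3 is Forbidden regardless of quantity.

No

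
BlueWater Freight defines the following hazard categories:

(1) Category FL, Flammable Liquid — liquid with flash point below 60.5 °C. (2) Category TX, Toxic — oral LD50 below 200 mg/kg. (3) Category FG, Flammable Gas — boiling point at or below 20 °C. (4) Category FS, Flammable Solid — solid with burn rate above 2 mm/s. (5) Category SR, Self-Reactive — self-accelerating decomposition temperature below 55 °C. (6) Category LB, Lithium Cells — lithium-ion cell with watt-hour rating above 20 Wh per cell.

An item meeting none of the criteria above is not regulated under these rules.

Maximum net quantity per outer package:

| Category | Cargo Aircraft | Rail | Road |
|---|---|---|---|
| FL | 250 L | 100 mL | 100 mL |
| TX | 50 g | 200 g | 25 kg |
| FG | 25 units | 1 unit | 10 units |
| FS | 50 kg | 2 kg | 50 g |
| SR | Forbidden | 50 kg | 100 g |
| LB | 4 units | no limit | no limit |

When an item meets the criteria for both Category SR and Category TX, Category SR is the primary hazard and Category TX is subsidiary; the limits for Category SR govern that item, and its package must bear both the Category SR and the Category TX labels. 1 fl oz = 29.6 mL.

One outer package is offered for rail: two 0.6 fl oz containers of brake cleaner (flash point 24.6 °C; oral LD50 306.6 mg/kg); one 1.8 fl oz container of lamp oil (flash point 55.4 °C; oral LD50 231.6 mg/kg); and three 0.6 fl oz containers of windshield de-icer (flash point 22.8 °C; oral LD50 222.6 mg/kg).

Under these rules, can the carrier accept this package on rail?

No

Flash point 24.6 °C meets the Category FL criterion (Flammable Liquid), so the brake cleaner is Category FL.
The lamp oil has flash point 55.4 °C, which is < 60.5 °C, so it is Category FL (Flammable Liquid).
Windshield de-icer: flash point 22.8 °C < 60.5 °C → Category FL (Flammable Liquid).
Total Category FL: (two 0.6 fl oz containers = 35.52 mL) + (one 1.8 fl oz container = 53.28 mL) + (three 0.6 fl oz containers = 53.28 mL) = 142.08 mL.
142.08 mL exceeds the rail limit of 100 mL for Category FL.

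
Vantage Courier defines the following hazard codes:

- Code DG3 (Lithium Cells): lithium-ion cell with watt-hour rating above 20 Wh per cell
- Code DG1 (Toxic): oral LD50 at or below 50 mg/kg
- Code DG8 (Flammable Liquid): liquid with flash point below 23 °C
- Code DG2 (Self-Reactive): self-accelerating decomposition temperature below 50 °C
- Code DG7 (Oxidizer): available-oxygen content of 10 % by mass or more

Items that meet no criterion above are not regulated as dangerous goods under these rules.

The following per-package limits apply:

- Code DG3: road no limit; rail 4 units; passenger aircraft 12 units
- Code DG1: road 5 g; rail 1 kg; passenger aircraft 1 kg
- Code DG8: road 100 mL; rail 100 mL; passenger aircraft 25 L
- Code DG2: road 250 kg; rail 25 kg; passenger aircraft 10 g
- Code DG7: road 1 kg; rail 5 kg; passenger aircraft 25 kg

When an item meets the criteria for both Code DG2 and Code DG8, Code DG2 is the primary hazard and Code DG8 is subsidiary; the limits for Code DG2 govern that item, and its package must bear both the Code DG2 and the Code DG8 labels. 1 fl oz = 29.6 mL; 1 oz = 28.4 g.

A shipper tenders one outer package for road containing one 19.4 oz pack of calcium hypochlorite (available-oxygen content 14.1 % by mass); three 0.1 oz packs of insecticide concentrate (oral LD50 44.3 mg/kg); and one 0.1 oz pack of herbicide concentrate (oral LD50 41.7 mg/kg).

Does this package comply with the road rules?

The calcium hypochlorite has available-oxygen content 14.1 % by mass, which is ≥ 10 % by mass, so it is Code DG7 (Oxidizer).
Insecticide concentrate: oral LD50 44.3 mg/kg ≤ 50 mg/kg → Code DG1 (Toxic).
Herbicide concentrate: oral LD50 41.7 mg/kg ≤ 50 mg/kg → Code DG1 (Toxic).
Total Code DG1: (three 0.1 oz packs = 8.52 g) + (one 0.1 oz pack = 2.84 g) = 11.36 g.
11.36 g > 5 g (road limit, Code DG1) — over the limit.
Code DG7 quantity: one 19.4 oz pack = 550.96 g.
That is within the Code DG7 road limit of 1 kg.

No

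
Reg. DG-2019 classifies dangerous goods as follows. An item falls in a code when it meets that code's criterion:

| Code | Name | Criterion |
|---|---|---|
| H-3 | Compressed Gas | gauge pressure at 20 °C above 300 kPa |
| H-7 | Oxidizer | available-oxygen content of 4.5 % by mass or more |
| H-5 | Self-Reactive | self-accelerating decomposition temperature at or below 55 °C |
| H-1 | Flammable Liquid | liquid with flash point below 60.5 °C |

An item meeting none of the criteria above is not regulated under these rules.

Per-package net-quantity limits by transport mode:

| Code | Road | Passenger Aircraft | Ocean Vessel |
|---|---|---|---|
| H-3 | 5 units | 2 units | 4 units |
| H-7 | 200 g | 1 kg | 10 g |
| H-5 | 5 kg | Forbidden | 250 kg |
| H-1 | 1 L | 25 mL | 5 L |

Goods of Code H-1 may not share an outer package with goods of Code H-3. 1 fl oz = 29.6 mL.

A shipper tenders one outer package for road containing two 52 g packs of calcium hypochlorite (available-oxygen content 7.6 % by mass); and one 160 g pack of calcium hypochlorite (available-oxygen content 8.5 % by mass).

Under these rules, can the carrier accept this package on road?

No

Calcium hypochlorite: available-oxygen content 7.6 % by mass ≥ 4.5 % by mass → Code H-7 (Oxidizer).
Available-oxygen content 8.5 % by mass meets the Code H-7 criterion (Oxidizer), so the calcium hypochlorite is Code H-7.
Total Code H-7: (two 52 g packs = 104 g) + 160 g = 264 g.
264 g > 200 g (road limit, Code H-7) — over the limit.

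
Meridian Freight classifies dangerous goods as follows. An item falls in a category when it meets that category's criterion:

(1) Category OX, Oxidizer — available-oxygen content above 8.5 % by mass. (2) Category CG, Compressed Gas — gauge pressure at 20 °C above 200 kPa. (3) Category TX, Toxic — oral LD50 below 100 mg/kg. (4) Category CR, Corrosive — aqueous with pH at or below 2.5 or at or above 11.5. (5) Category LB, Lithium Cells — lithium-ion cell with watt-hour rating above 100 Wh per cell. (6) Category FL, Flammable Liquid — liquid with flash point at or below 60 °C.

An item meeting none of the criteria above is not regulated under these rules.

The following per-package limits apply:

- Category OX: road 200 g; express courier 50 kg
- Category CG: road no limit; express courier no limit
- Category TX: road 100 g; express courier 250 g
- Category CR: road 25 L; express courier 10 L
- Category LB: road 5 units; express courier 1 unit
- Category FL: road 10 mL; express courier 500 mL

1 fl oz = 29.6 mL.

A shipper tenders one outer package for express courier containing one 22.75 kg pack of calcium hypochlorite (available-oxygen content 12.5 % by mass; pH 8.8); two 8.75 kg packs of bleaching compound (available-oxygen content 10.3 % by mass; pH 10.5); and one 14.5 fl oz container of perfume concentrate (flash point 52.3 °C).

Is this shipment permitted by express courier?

With available-oxygen content 12.5 % by mass (> 8.5 % by mass), the calcium hypochlorite falls in Category OX.
Available-oxygen content 10.3 % by mass meets the Category OX criterion (Oxidizer), so the bleaching compound is Category OX.
Flash point 52.3 °C meets the Category FL criterion (Flammable Liquid), so the perfume concentrate is Category FL.
Category OX net quantity: 22.75 kg + (two 8.75 kg packs = 17.5 kg) = 40.25 kg.
That is within the Category OX express courier limit of 50 kg.
Category FL quantity: one 14.5 fl oz container = 429.2 mL.
That is within the Category FL express courier limit of 500 mL.
Every hazard category is within its express courier limit and no segregation rule is violated.

Yes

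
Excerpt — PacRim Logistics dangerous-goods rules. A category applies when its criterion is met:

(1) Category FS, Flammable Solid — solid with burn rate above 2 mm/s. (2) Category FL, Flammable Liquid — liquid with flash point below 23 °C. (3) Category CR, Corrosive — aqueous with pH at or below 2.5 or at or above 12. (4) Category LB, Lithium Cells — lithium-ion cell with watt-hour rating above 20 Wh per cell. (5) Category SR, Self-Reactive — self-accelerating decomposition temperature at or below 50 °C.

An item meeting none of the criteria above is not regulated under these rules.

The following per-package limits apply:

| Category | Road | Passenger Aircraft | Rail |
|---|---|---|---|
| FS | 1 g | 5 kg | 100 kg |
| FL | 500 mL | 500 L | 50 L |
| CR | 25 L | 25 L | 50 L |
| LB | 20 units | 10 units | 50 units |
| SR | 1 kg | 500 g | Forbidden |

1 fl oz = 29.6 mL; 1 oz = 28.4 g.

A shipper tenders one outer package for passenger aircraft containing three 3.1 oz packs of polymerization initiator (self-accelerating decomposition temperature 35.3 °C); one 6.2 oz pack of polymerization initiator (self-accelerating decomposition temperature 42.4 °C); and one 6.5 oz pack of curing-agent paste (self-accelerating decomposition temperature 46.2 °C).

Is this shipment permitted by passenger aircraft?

Polymerization initiator: self-accelerating decomposition temperature 35.3 °C ≤ 50 °C → Category SR (Self-Reactive).
The polymerization initiator has self-accelerating decomposition temperature 42.4 °C, which is ≤ 50 °C, so it is Category SR (Self-Reactive).
Curing-agent paste: self-accelerating decomposition temperature 46.2 °C ≤ 50 °C → Category SR (Self-Reactive).
Category SR net quantity: (three 3.1 oz packs = 264.12 g) + (one 6.2 oz pack = 176.08 g) + (one 6.5 oz pack = 184.6 g) = 624.8 g.
That exceeds the Category SR passenger aircraft limit of 500 g.

No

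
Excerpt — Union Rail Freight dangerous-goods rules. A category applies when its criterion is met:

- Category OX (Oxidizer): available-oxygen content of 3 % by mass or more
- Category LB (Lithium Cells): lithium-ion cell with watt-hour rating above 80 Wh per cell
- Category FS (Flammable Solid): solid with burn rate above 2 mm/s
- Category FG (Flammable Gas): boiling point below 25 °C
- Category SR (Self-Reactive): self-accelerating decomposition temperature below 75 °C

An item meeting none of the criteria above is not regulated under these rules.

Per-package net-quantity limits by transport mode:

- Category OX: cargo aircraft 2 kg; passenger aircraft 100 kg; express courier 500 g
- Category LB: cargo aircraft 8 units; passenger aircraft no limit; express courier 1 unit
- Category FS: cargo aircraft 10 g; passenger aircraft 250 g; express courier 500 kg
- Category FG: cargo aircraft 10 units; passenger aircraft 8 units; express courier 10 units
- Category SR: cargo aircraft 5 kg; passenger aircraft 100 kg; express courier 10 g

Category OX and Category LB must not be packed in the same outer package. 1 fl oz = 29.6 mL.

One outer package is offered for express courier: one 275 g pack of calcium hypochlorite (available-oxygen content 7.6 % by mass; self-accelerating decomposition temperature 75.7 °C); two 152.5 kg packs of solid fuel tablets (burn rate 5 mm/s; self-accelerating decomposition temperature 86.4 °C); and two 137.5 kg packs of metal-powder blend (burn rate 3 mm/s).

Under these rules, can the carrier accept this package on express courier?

With available-oxygen content 7.6 % by mass (≥ 3 % by mass), the calcium hypochlorite falls in Category OX.
With burn rate 5 mm/s (> 2 mm/s), the solid fuel tablets fall in Category FS.
Burn rate 3 mm/s meets the Category FS criterion (Flammable Solid), so the metal-powder blend is Category FS.
Category FS net quantity: (two 152.5 kg packs = 305 kg) + (two 137.5 kg packs = 275 kg) = 580 kg.
That exceeds the Category FS express courier limit of 500 kg.
Category OX quantity: 275 g.
275 g ≤ 500 g (express courier limit, Category OX) — within limit.
The segregation rule (Category OX with Category LB) does not apply to Category FS with Category OX.

No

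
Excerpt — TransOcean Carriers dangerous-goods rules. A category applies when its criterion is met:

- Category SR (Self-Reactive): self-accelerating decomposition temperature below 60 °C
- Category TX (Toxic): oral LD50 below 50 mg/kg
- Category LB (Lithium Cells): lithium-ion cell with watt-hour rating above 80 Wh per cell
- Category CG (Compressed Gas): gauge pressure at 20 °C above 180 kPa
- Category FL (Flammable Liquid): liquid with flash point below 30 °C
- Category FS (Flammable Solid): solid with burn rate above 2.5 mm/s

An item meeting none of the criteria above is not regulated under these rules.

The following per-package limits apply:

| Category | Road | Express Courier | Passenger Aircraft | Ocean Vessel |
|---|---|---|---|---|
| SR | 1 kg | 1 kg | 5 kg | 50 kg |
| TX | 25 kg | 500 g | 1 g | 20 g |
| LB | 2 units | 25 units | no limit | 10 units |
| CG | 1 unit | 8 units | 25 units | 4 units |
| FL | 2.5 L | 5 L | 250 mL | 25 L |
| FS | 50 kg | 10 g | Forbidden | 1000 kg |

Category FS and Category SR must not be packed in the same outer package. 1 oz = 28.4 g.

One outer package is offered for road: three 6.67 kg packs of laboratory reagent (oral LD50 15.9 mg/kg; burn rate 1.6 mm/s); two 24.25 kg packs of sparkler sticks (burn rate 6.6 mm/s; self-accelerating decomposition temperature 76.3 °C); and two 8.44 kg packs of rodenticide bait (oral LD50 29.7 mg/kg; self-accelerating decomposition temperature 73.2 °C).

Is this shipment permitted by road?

No

With oral LD50 15.9 mg/kg (< 50 mg/kg), the laboratory reagent falls in Category TX.
Sparkler sticks: burn rate 6.6 mm/s > 2.5 mm/s → Category FS (Flammable Solid).
With oral LD50 29.7 mg/kg (< 50 mg/kg), the rodenticide bait falls in Category TX.
Category TX net quantity: (three 6.67 kg packs = 20.01 kg) + (two 8.44 kg packs = 16.88 kg) = 36.89 kg.
36.89 kg > 25 kg (road limit, Category TX) — over the limit.
Category FS quantity: two 24.25 kg packs = 48.5 kg.
48.5 kg is within the road limit of 50 kg for Category FS.
The segregation rule (Category FS with Category SR) does not apply to Category TX with Category FS.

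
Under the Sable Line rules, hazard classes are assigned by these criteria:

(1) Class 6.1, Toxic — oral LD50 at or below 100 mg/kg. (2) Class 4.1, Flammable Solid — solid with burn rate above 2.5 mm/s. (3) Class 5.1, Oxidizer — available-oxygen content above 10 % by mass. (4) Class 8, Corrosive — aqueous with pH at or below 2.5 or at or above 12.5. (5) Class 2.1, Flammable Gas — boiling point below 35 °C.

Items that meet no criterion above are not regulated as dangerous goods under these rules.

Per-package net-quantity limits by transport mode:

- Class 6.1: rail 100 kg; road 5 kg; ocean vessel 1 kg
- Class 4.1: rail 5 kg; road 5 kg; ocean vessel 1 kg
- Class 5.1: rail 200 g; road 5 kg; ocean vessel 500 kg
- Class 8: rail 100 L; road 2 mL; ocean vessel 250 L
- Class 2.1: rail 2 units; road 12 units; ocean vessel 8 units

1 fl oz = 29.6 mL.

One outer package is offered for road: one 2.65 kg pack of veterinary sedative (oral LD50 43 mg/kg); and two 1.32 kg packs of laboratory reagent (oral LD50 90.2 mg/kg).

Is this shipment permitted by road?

Oral LD50 43 mg/kg meets the Class 6.1 criterion (Toxic), so the veterinary sedative is Class 6.1.
Oral LD50 90.2 mg/kg meets the Class 6.1 criterion (Toxic), so the laboratory reagent is Class 6.1.
Total Class 6.1: 2.65 kg + (two 1.32 kg packs = 2.64 kg) = 5.29 kg.
5.29 kg > 5 kg (road limit, Class 6.1) — over the limit.

No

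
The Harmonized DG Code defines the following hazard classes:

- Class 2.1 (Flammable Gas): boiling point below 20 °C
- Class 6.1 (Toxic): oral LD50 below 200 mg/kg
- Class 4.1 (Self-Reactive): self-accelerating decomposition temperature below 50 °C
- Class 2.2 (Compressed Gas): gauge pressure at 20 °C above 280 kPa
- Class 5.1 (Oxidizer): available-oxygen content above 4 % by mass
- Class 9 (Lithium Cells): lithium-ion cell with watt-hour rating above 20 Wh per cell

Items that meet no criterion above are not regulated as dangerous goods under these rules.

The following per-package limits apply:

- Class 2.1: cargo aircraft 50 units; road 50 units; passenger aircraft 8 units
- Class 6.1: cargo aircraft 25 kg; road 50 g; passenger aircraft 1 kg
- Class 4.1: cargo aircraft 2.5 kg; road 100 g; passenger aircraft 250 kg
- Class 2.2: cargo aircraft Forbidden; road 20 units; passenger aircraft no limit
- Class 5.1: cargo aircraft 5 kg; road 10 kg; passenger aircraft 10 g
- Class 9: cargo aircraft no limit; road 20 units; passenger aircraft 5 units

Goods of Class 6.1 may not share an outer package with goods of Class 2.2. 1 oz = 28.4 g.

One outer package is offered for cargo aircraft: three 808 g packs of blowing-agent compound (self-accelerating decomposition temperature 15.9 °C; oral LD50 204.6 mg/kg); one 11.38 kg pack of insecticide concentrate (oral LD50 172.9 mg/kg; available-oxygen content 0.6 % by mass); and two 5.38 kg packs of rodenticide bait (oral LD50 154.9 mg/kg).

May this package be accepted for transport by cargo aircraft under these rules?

Yes

The blowing-agent compound has self-accelerating decomposition temperature 15.9 °C, which is < 50 °C, so it is Class 4.1 (Self-Reactive).
Insecticide concentrate: oral LD50 172.9 mg/kg < 200 mg/kg → Class 6.1 (Toxic).
Oral LD50 154.9 mg/kg meets the Class 6.1 criterion (Toxic), so the rodenticide bait is Class 6.1.
Class 6.1 net quantity: 11.38 kg + (two 5.38 kg packs = 10.76 kg) = 22.14 kg.
That is within the Class 6.1 cargo aircraft limit of 25 kg.
Class 4.1 quantity: three 808 g packs = 2.424 kg.
2.424 kg ≤ 2.5 kg (cargo aircraft limit, Class 4.1) — within limit.
The segregation rule (Class 6.1 with Class 2.2) does not apply to Class 6.1 with Class 4.1.
Every hazard class is within its cargo aircraft limit and no segregation rule is violated.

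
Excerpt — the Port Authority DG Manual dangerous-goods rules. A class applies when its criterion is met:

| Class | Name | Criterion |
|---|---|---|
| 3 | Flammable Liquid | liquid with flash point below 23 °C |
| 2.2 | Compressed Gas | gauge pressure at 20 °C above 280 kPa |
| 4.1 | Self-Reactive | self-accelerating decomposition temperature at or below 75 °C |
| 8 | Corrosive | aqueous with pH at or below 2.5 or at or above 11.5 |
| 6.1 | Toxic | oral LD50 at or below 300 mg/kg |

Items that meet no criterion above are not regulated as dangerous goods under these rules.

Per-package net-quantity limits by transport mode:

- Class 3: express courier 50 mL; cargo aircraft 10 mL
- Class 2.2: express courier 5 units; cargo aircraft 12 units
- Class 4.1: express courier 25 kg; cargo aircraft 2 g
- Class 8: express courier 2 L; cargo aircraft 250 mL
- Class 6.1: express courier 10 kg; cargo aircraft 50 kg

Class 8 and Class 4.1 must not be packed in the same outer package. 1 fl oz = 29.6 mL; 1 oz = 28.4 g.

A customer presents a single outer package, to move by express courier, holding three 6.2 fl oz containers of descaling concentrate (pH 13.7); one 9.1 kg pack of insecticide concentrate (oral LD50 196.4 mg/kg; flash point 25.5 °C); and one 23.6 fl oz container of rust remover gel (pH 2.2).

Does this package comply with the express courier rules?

Yes

With pH 13.7 (≥ 11.5), the descaling concentrate falls in Class 8.
Oral LD50 196.4 mg/kg meets the Class 6.1 criterion (Toxic), so the insecticide concentrate is Class 6.1.
pH 2.2 meets the Class 8 criterion (Corrosive), so the rust remover gel is Class 8.
Class 8 net quantity: (three 6.2 fl oz containers = 550.56 mL) + (one 23.6 fl oz container = 698.56 mL) = 1249.12 mL.
That is within the Class 8 express courier limit of 2 L.
Class 6.1 quantity: 9.1 kg.
9.1 kg ≤ 10 kg (express courier limit, Class 6.1) — within limit.
The segregation rule (Class 8 with Class 4.1) does not apply to Class 8 with Class 6.1.
Every hazard class is within its express courier limit and no segregation rule is violated.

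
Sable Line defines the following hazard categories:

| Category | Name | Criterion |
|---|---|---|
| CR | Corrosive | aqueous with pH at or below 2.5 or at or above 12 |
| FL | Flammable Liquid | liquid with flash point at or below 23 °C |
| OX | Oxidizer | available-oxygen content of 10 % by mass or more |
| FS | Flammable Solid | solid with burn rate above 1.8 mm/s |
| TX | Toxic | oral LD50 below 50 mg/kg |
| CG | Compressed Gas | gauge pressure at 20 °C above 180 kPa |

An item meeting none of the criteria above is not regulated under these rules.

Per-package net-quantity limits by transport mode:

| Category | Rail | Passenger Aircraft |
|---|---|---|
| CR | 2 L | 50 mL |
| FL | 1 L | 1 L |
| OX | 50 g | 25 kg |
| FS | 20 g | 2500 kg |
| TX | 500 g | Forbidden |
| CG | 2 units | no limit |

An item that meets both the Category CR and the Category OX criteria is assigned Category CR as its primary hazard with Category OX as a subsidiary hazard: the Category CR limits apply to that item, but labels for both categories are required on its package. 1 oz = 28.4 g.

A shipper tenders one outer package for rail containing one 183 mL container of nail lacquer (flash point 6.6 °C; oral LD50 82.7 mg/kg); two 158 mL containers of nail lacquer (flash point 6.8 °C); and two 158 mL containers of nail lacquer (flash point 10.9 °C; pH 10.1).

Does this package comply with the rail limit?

Nail lacquer: flash point 6.6 °C ≤ 23 °C → Category FL (Flammable Liquid).
Nail lacquer: flash point 6.8 °C ≤ 23 °C → Category FL (Flammable Liquid).
Nail lacquer: flash point 10.9 °C ≤ 23 °C → Category FL (Flammable Liquid).
Category FL net quantity: 183 mL + (two 158 mL containers = 316 mL) + (two 158 mL containers = 316 mL) = 815 mL.
That is within the Category FL rail limit of 1 L.

Yes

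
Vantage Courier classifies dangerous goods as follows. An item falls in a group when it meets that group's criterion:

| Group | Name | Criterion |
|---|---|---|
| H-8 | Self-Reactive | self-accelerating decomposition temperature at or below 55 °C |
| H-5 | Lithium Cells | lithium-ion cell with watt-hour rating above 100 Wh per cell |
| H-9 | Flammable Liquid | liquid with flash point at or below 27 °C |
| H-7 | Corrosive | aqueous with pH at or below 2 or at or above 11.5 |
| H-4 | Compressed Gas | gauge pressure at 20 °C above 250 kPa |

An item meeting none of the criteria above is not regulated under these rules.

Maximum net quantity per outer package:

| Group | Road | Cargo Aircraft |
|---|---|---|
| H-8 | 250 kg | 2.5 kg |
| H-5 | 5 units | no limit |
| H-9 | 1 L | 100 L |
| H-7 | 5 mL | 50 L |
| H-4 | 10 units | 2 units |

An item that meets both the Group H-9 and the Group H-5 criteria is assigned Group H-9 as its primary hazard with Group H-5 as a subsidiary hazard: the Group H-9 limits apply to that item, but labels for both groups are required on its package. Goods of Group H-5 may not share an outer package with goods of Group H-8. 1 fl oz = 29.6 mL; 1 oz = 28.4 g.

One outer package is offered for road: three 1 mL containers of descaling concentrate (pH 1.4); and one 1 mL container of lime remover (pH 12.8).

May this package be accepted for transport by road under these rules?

Yes

The descaling concentrate has pH 1.4, which is ≤ 2, so it is Group H-7 (Corrosive).
pH 12.8 meets the Group H-7 criterion (Corrosive), so the lime remover is Group H-7.
Group H-7 net quantity: (three 1 mL containers = 3 mL) + 1 mL = 4 mL.
4 mL is within the road limit of 5 mL for Group H-7.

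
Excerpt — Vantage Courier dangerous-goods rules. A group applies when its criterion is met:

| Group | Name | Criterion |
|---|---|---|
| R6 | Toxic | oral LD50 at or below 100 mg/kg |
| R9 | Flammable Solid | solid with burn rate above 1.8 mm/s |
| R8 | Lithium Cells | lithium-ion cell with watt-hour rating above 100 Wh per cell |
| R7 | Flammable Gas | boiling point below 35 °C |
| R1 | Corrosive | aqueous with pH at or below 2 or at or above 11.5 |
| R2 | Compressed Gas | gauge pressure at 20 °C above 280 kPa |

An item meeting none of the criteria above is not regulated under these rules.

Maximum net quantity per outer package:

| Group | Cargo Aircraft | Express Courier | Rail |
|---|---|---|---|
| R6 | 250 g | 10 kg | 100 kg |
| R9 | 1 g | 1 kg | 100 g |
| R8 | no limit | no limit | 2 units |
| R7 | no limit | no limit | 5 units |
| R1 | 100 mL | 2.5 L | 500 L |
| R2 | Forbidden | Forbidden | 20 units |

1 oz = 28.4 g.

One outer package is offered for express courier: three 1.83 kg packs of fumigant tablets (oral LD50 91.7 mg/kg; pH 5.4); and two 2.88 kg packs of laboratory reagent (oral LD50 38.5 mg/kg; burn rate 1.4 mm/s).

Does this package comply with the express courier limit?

The fumigant tablets have oral LD50 91.7 mg/kg, which is ≤ 100 mg/kg, so they are Group R6 (Toxic).
The laboratory reagent has oral LD50 38.5 mg/kg, which is ≤ 100 mg/kg, so it is Group R6 (Toxic).
Group R6 net quantity: (three 1.83 kg packs = 5.49 kg) + (two 2.88 kg packs = 5.76 kg) = 11.25 kg.
That exceeds the Group R6 express courier limit of 10 kg.

No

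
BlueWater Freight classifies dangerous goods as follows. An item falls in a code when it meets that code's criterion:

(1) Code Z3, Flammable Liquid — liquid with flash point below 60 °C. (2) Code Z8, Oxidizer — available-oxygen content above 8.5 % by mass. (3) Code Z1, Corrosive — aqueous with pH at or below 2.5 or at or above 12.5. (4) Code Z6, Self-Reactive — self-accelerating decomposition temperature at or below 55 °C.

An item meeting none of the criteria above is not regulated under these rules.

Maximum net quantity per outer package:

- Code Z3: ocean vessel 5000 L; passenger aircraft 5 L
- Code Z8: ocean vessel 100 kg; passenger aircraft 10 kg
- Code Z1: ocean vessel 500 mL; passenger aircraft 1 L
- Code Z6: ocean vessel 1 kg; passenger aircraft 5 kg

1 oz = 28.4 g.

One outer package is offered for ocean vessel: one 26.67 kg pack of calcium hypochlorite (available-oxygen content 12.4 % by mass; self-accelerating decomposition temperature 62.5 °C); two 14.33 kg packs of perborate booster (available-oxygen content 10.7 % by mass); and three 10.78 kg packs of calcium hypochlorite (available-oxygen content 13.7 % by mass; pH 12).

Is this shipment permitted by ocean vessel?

With available-oxygen content 12.4 % by mass (> 8.5 % by mass), the calcium hypochlorite falls in Code Z8.
The perborate booster has available-oxygen content 10.7 % by mass, which is > 8.5 % by mass, so it is Code Z8 (Oxidizer).
With available-oxygen content 13.7 % by mass (> 8.5 % by mass), the calcium hypochlorite falls in Code Z8.
Code Z8 net quantity: 26.67 kg + (two 14.33 kg packs = 28.66 kg) + (three 10.78 kg packs = 32.34 kg) = 87.67 kg.
87.67 kg ≤ 100 kg (ocean vessel limit, Code Z8) — within limit.

Yes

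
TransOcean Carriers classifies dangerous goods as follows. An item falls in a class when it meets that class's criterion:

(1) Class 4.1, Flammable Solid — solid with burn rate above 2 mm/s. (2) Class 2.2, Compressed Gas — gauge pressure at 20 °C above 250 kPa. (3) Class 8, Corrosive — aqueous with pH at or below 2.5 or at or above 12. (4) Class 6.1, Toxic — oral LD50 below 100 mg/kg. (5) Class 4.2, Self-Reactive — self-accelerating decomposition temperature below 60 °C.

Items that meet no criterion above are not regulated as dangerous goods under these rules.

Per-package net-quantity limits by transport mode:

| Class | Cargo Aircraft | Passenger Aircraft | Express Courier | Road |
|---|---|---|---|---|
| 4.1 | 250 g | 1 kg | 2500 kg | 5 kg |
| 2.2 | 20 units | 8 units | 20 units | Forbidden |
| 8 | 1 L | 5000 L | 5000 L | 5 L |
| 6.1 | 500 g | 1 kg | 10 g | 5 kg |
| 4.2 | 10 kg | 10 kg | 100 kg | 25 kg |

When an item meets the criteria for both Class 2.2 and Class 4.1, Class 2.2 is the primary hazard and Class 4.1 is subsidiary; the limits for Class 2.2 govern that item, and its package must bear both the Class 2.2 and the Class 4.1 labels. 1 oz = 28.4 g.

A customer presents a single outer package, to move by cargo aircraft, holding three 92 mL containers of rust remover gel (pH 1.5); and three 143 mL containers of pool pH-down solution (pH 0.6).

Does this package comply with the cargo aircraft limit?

Yes

Rust remover gel: pH 1.5 ≤ 2.5 → Class 8 (Corrosive).
pH 0.6 meets the Class 8 criterion (Corrosive), so the pool pH-down solution is Class 8.
Total Class 8: (three 92 mL containers = 276 mL) + (three 143 mL containers = 429 mL) = 705 mL.
That is within the Class 8 cargo aircraft limit of 1 L.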